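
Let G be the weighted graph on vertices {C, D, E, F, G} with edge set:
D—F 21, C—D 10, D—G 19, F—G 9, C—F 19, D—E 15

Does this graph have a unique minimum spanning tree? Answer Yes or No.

Sort edges by weight, then run Kruskal:
F—G (9): add — endpoints in different components.
C—D (10): add — endpoints in different components.
D—E (15): add — endpoints in different components.
C—F (19): add — endpoints in different components.
Non-tree edge D—G has weight 19, equal to the heaviest edge on its tree cycle — swapping gives another MST of the same weight. Not unique.

No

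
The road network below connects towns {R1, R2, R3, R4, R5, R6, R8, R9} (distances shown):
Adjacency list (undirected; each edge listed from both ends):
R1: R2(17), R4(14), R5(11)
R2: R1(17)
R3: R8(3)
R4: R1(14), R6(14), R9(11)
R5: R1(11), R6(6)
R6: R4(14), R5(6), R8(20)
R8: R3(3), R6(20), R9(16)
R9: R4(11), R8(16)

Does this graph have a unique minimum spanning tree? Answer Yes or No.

No

Kruskal: consider edges lightest-first.
R3–R8 (3): add — endpoints in different components.
R5–R6 (6): add — endpoints in different components.
R1–R5 (11): add — endpoints in different components.
R4–R9 (11): add — endpoints in different components.
R1–R4 (14): add — endpoints in different components.
R4–R6 (14): skip — R6 and R4 already connected.
R8–R9 (16): add — endpoints in different components.
R1–R2 (17): add — endpoints in different components.
Non-tree edge R4–R6 has weight 14, equal to the heaviest edge on its tree cycle — swapping gives another MST of the same weight. Not unique.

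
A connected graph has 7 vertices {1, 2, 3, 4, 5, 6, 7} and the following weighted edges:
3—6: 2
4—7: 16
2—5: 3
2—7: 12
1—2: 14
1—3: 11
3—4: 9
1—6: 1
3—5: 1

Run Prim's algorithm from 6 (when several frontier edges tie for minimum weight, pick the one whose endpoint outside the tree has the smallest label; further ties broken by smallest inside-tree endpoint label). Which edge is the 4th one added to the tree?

2-5

Grow the tree from 6 using Prim:
Step 1: cheapest edge leaving the tree is 1—6 (1); add 1.
Step 2: cheapest edge leaving the tree is 3—6 (2); add 3.
Step 3: cheapest edge leaving the tree is 3—5 (1); add 5.
Step 4: cheapest edge leaving the tree is 2—5 (3); add 2.
Step 5: cheapest edge leaving the tree is 3—4 (9); add 4.
Step 6: cheapest edge leaving the tree is 2—7 (12); add 7.
The 4th edge added is 2—5.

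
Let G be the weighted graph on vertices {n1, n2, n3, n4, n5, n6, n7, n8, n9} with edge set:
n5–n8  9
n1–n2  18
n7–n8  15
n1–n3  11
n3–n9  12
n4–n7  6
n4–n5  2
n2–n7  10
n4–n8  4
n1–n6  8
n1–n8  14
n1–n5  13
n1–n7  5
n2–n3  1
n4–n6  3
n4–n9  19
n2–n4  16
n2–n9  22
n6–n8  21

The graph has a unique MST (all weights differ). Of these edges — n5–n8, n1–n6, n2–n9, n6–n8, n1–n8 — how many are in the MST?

Kruskal: consider edges lightest-first.
n2–n3 (1): add — endpoints in different components.
n4–n5 (2): add — endpoints in different components.
n4–n6 (3): add — endpoints in different components.
n4–n8 (4): add — endpoints in different components.
n1–n7 (5): add — endpoints in different components.
n4–n7 (6): add — endpoints in different components.
n1–n6 (8): skip — n1 and n6 already connected.
n5–n8 (9): skip — n8 and n5 already connected.
n2–n7 (10): add — endpoints in different components.
n1–n3 (11): skip — n1 and n3 already connected.
n3–n9 (12): add — endpoints in different components.
MST edge set: {n2–n3, n4–n5, n4–n6, n4–n8, n1–n7, n4–n7, n2–n7, n3–n9}.
Of the listed edges, {} are in the MST → 0.

0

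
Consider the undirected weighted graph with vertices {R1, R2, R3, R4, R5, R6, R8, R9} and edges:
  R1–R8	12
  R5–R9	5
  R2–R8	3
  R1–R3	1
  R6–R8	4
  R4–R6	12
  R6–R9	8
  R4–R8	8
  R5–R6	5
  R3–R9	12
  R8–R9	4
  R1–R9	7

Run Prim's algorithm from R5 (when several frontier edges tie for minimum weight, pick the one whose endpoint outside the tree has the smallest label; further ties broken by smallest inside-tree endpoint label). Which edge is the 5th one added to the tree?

Grow the tree from R5 using Prim:
Step 1: frontier [R5–R6 5, R5–R9 5] → take R5–R6 (5); add R6.
Step 2: frontier [R5–R9 5, R6–R8 4, R6–R9 8, R4–R6 12] → take R6–R8 (4); add R8.
Step 3: frontier [R5–R9 5, R6–R9 8, R4–R6 12, R2–R8 3, R8–R9 4, R4–R8 8, R1–R8 12] → take R2–R8 (3); add R2.
Step 4: frontier [R5–R9 5, R6–R9 8, R4–R6 12, R8–R9 4, R4–R8 8, R1–R8 12] → take R8–R9 (4); add R9.
Step 5: frontier [R4–R6 12, R4–R8 8, R1–R8 12, R1–R9 7, R3–R9 12] → take R1–R9 (7); add R1.
Step 6: frontier [R1–R3 1, R4–R6 12, R4–R8 8, R3–R9 12] → take R1–R3 (1); add R3.
Step 7: frontier [R4–R6 12, R4–R8 8] → take R4–R8 (8); add R4.
The 5th edge added is R1–R9.

R1-R9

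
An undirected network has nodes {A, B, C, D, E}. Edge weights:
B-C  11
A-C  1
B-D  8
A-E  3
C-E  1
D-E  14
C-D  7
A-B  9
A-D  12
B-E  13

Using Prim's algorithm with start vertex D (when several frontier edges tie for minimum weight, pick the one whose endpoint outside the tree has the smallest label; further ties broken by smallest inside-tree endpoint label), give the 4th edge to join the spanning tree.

Grow the tree from D using Prim:
Step 1: cheapest edge leaving the tree is C-D (7); add C.
Step 2: cheapest edge leaving the tree is A-C (1); add A.
Step 3: cheapest edge leaving the tree is C-E (1); add E.
Step 4: cheapest edge leaving the tree is B-D (8); add B.
The 4th edge added is B-D.

B-D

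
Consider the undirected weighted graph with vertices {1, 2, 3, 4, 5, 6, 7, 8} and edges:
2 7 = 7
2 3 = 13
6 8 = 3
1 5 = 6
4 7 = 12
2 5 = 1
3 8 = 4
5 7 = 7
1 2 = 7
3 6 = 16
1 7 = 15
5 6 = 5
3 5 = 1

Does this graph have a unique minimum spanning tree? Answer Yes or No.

No

Sort edges by weight, then run Kruskal:
2 5 (1): add — endpoints in different components.
3 5 (1): add — endpoints in different components.
6 8 (3): add — endpoints in different components.
3 8 (4): add — endpoints in different components.
5 6 (5): skip — 5 and 6 already connected.
1 5 (6): add — endpoints in different components.
1 2 (7): skip — 1 and 2 already connected.
2 7 (7): add — endpoints in different components.
5 7 (7): skip — 5 and 7 already connected.
4 7 (12): add — endpoints in different components.
Non-tree edge 5 7 has weight 7, equal to the heaviest edge on its tree cycle — swapping gives another MST of the same weight. Not unique.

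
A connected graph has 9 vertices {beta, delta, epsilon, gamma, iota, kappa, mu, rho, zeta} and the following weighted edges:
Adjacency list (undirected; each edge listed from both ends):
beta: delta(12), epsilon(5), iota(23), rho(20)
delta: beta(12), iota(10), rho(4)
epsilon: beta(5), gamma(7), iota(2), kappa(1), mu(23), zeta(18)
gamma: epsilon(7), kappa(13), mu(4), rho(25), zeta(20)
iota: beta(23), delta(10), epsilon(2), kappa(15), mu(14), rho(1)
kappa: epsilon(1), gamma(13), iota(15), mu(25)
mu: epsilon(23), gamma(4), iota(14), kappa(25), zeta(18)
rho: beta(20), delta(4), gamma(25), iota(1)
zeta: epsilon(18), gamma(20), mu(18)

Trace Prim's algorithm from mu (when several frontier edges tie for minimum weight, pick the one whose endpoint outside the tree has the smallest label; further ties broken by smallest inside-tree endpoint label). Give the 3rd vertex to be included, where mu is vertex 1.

epsilon

Grow the tree from mu using Prim:
Step 1: cheapest edge leaving the tree is gamma—mu (4); add gamma.
Step 2: cheapest edge leaving the tree is epsilon—gamma (7); add epsilon.
Step 3: cheapest edge leaving the tree is epsilon—kappa (1); add kappa.
Step 4: cheapest edge leaving the tree is epsilon—iota (2); add iota.
Step 5: cheapest edge leaving the tree is iota—rho (1); add rho.
Step 6: cheapest edge leaving the tree is delta—rho (4); add delta.
Step 7: cheapest edge leaving the tree is beta—epsilon (5); add beta.
Step 8: cheapest edge leaving the tree is epsilon—zeta (18); add zeta.
Vertex order: mu, gamma, epsilon, kappa, iota, rho, delta, beta, zeta. The 3rd vertex is epsilon.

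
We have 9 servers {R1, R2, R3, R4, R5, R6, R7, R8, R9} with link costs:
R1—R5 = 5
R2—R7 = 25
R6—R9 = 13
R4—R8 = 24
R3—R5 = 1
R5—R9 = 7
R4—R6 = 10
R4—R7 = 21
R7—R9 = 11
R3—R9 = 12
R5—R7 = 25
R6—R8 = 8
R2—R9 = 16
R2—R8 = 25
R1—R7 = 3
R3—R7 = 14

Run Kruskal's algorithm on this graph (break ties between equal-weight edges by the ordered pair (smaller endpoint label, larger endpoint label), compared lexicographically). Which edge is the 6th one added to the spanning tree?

Kruskal's algorithm — process edges by increasing weight (ties by edge label):
R3—R5 (1): add — endpoints in different components.
R1—R7 (3): add — endpoints in different components.
R1—R5 (5): add — endpoints in different components.
R5—R9 (7): add — endpoints in different components.
R6—R8 (8): add — endpoints in different components.
R4—R6 (10): add — endpoints in different components.
R7—R9 (11): skip — R9 and R7 already connected.
R3—R9 (12): skip — R9 and R3 already connected.
R6—R9 (13): add — endpoints in different components.
R3—R7 (14): skip — R7 and R3 already connected.
R2—R9 (16): add — endpoints in different components.
The 6th edge added is R4—R6.

R4-R6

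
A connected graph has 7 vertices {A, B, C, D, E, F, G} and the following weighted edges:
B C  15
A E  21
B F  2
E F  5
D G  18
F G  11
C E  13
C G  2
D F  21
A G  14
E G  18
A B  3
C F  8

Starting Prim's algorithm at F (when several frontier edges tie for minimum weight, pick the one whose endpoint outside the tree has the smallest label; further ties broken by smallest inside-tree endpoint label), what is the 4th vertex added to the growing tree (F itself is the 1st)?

E

Grow the tree from F using Prim:
Step 1: cheapest edge leaving the tree is B F (2); add B.
Step 2: cheapest edge leaving the tree is A B (3); add A.
Step 3: cheapest edge leaving the tree is E F (5); add E.
Step 4: cheapest edge leaving the tree is C F (8); add C.
Step 5: cheapest edge leaving the tree is C G (2); add G.
Step 6: cheapest edge leaving the tree is D G (18); add D.
Vertex order: F, B, A, E, C, G, D. The 4th vertex is E.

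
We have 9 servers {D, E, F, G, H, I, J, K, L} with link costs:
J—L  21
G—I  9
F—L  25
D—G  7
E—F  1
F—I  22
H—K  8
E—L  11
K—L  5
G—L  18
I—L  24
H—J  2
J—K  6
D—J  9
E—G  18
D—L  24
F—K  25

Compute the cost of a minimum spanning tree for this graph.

50

Kruskal's algorithm — process edges by increasing weight (ties by edge label):
E—F (1): add — endpoints in different components.
H—J (2): add — endpoints in different components.
K—L (5): add — endpoints in different components.
J—K (6): add — endpoints in different components.
D—G (7): add — endpoints in different components.
H—K (8): skip — H and K already connected.
D—J (9): add — endpoints in different components.
G—I (9): add — endpoints in different components.
E—L (11): add — endpoints in different components.
MST edges: E—F, H—J, K—L, J—K, D—G, D—J, G—I, E—L; total weight 1+2+5+6+7+9+9+11 = 50.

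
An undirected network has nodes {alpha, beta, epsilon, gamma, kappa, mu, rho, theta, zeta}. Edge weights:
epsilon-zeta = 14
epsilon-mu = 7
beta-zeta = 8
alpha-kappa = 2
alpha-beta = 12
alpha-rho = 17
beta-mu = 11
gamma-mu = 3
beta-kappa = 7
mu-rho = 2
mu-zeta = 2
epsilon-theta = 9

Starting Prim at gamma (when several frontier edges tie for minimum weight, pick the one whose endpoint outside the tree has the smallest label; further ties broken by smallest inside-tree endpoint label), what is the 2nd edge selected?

Prim, starting at gamma.
Step 1: cheapest edge leaving the tree is gamma-mu (3); add mu.
Step 2: cheapest edge leaving the tree is mu-rho (2); add rho.
Step 3: cheapest edge leaving the tree is mu-zeta (2); add zeta.
Step 4: cheapest edge leaving the tree is epsilon-mu (7); add epsilon.
Step 5: cheapest edge leaving the tree is beta-zeta (8); add beta.
Step 6: cheapest edge leaving the tree is beta-kappa (7); add kappa.
Step 7: cheapest edge leaving the tree is alpha-kappa (2); add alpha.
Step 8: cheapest edge leaving the tree is epsilon-theta (9); add theta.
The 2nd edge added is mu-rho.

mu-rho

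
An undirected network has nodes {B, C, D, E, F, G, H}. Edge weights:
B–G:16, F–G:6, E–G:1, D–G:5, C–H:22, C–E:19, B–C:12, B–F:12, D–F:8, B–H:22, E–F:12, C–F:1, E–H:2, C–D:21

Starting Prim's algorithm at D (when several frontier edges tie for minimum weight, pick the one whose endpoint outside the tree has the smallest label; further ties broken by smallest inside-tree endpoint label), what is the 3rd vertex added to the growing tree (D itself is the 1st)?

E

Prim's algorithm from D:
Step 1: frontier [D–G 5, D–F 8, C–D 21] → take D–G (5); add G.
Step 2: frontier [D–F 8, C–D 21, E–G 1, F–G 6, B–G 16] → take E–G (1); add E.
Step 3: frontier [D–F 8, C–D 21, E–H 2, E–F 12, C–E 19, F–G 6, B–G 16] → take E–H (2); add H.
Step 4: frontier [D–F 8, C–D 21, E–F 12, C–E 19, F–G 6, B–G 16, B–H 22, C–H 22] → take F–G (6); add F.
Step 5: frontier [C–D 21, C–E 19, C–F 1, B–F 12, B–G 16, B–H 22, C–H 22] → take C–F (1); add C.
Step 6: frontier [B–C 12, B–F 12, B–G 16, B–H 22] → take B–C (12); add B.
Vertex order: D, G, E, H, F, C, B. The 3rd vertex is E.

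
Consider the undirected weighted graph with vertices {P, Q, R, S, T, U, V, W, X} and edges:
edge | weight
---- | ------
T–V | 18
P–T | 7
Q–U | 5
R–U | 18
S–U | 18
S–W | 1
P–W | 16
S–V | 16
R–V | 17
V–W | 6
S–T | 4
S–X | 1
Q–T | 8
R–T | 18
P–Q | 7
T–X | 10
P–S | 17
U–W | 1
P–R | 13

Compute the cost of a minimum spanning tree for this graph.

38

Prim's algorithm from R:
Step 1: cheapest edge leaving the tree is P–R (13); add P.
Step 2: cheapest edge leaving the tree is P–Q (7); add Q.
Step 3: cheapest edge leaving the tree is Q–U (5); add U.
Step 4: cheapest edge leaving the tree is U–W (1); add W.
Step 5: cheapest edge leaving the tree is S–W (1); add S.
Step 6: cheapest edge leaving the tree is S–X (1); add X.
Step 7: cheapest edge leaving the tree is S–T (4); add T.
Step 8: cheapest edge leaving the tree is V–W (6); add V.
MST edges: P–R, P–Q, Q–U, U–W, S–W, S–X, S–T, V–W; total weight 13+7+5+1+1+1+4+6 = 38.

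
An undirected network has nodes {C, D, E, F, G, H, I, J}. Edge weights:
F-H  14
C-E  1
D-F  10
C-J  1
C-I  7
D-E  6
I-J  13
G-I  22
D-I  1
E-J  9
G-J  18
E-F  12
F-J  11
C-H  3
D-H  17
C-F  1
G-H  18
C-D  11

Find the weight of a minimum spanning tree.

31

Prim, starting at I.
Step 1: cheapest edge leaving the tree is D-I (1); add D.
Step 2: cheapest edge leaving the tree is D-E (6); add E.
Step 3: cheapest edge leaving the tree is C-E (1); add C.
Step 4: cheapest edge leaving the tree is C-F (1); add F.
Step 5: cheapest edge leaving the tree is C-J (1); add J.
Step 6: cheapest edge leaving the tree is C-H (3); add H.
Step 7: cheapest edge leaving the tree is G-H (18); add G.
MST edges: D-I, D-E, C-E, C-F, C-J, C-H, G-H; total weight 1+6+1+1+1+3+18 = 31.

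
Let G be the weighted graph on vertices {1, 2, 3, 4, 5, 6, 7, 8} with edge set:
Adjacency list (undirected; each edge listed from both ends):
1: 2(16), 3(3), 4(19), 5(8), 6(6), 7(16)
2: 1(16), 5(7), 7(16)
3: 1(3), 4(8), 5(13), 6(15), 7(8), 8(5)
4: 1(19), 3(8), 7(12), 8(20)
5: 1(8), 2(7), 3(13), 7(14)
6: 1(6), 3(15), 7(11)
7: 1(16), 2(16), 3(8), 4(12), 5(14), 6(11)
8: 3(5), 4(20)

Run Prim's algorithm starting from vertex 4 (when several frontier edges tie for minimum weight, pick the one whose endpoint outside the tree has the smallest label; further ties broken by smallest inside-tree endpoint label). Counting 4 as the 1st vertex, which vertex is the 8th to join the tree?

Grow the tree from 4 using Prim:
Step 1: cheapest edge leaving the tree is 3–4 (8); add 3.
Step 2: cheapest edge leaving the tree is 1–3 (3); add 1.
Step 3: cheapest edge leaving the tree is 3–8 (5); add 8.
Step 4: cheapest edge leaving the tree is 1–6 (6); add 6.
Step 5: cheapest edge leaving the tree is 1–5 (8); add 5.
Step 6: cheapest edge leaving the tree is 2–5 (7); add 2.
Step 7: cheapest edge leaving the tree is 3–7 (8); add 7.
Vertex order: 4, 3, 1, 8, 6, 5, 2, 7. The 8th vertex is 7.

7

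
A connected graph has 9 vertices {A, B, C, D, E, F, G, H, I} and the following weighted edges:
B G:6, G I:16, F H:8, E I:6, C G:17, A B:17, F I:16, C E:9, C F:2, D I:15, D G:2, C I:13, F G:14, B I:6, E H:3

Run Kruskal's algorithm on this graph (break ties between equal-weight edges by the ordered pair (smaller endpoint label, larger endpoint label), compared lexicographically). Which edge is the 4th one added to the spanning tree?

Kruskal's algorithm — process edges by increasing weight (ties by edge label):
C F (2): add — endpoints in different components.
D G (2): add — endpoints in different components.
E H (3): add — endpoints in different components.
B G (6): add — endpoints in different components.
B I (6): add — endpoints in different components.
E I (6): add — endpoints in different components.
F H (8): add — endpoints in different components.
C E (9): skip — C and E already connected.
C I (13): skip — C and I already connected.
F G (14): skip — F and G already connected.
D I (15): skip — D and I already connected.
F I (16): skip — F and I already connected.
G I (16): skip — G and I already connected.
A B (17): add — endpoints in different components.
The 4th edge added is B G.

B-G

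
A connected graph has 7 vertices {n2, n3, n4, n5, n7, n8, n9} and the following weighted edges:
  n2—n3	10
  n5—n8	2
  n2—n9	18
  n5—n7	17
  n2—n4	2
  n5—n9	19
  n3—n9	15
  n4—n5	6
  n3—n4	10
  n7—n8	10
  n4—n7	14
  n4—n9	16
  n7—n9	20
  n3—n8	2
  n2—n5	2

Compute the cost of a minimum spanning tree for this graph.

33

Grow the tree from n7 using Prim:
Step 1: cheapest edge leaving the tree is n7—n8 (10); add n8.
Step 2: cheapest edge leaving the tree is n3—n8 (2); add n3.
Step 3: cheapest edge leaving the tree is n5—n8 (2); add n5.
Step 4: cheapest edge leaving the tree is n2—n5 (2); add n2.
Step 5: cheapest edge leaving the tree is n2—n4 (2); add n4.
Step 6: cheapest edge leaving the tree is n3—n9 (15); add n9.
MST edges: n7—n8, n3—n8, n5—n8, n2—n5, n2—n4, n3—n9; total weight 10+2+2+2+2+15 = 33.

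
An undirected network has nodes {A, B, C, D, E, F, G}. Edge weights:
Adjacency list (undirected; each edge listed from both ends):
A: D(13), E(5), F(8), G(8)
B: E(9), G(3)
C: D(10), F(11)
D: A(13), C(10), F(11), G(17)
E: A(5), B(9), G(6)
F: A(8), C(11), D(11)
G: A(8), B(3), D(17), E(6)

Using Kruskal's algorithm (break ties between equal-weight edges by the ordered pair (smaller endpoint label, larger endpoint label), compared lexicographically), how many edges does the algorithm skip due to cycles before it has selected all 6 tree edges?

Kruskal's algorithm — process edges by increasing weight (ties by edge label):
B–G (3): add — endpoints in different components.
A–E (5): add — endpoints in different components.
E–G (6): add — endpoints in different components.
A–F (8): add — endpoints in different components.
A–G (8): skip — A and G already connected.
B–E (9): skip — B and E already connected.
C–D (10): add — endpoints in different components.
C–F (11): add — endpoints in different components.
Edges rejected before the tree was complete: 2.

2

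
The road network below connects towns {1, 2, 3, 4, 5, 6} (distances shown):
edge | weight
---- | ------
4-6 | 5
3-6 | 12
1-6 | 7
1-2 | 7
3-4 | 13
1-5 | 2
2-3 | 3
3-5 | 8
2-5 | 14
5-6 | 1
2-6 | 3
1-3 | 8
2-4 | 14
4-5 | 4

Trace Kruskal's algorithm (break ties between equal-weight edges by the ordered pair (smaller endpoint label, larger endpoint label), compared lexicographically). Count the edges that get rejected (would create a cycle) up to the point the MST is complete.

Kruskal's algorithm — process edges by increasing weight (ties by edge label):
5-6 (1): add. Components now {1} {2} {3} {4} {5,6}
1-5 (2): add. Components now {1,5,6} {2} {3} {4}
2-3 (3): add. Components now {1,5,6} {2,3} {4}
2-6 (3): add. Components now {1,2,3,5,6} {4}
4-5 (4): add. Components now {1,2,3,4,5,6}
Edges rejected before the tree was complete: 0.

0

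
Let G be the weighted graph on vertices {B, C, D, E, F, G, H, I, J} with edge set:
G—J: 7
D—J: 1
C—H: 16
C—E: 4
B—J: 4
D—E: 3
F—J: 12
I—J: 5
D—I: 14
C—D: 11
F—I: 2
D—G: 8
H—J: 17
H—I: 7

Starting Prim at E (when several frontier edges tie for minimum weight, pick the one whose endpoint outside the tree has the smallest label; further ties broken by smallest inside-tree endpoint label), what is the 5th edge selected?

Prim's algorithm from E:
Step 1: frontier [D—E 3, C—E 4] → take D—E (3); add D.
Step 2: frontier [D—J 1, D—G 8, C—D 11, D—I 14, C—E 4] → take D—J (1); add J.
Step 3: frontier [D—G 8, C—D 11, D—I 14, C—E 4, B—J 4, I—J 5, G—J 7, F—J 12, H—J 17] → take B—J (4); add B.
Step 4: frontier [D—G 8, C—D 11, D—I 14, C—E 4, I—J 5, G—J 7, F—J 12, H—J 17] → take C—E (4); add C.
Step 5: frontier [C—H 16, D—G 8, D—I 14, I—J 5, G—J 7, F—J 12, H—J 17] → take I—J (5); add I.
Step 6: frontier [C—H 16, D—G 8, F—I 2, H—I 7, G—J 7, F—J 12, H—J 17] → take F—I (2); add F.
Step 7: frontier [C—H 16, D—G 8, H—I 7, G—J 7, H—J 17] → take G—J (7); add G.
Step 8: frontier [C—H 16, H—I 7, H—J 17] → take H—I (7); add H.
The 5th edge added is I—J.

I-J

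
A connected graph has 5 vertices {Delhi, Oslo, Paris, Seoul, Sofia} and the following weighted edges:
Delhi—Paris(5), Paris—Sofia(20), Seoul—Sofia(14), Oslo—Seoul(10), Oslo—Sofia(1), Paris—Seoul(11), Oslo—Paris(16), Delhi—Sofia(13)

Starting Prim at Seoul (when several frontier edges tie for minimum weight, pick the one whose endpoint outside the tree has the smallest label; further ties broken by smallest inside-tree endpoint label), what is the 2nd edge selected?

Prim, starting at Seoul.
Step 1: cheapest edge leaving the tree is Oslo—Seoul (10); add Oslo.
Step 2: cheapest edge leaving the tree is Oslo—Sofia (1); add Sofia.
Step 3: cheapest edge leaving the tree is Paris—Seoul (11); add Paris.
Step 4: cheapest edge leaving the tree is Delhi—Paris (5); add Delhi.
The 2nd edge added is Oslo—Sofia.

Oslo-Sofia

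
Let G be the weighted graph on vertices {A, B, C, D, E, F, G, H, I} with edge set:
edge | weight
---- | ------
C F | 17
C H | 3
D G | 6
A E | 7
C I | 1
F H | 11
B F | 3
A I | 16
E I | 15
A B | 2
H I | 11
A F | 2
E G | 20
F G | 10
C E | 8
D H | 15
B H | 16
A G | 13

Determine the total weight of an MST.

39

Prim's algorithm from B:
Step 1: cheapest edge leaving the tree is A B (2); add A.
Step 2: cheapest edge leaving the tree is A F (2); add F.
Step 3: cheapest edge leaving the tree is A E (7); add E.
Step 4: cheapest edge leaving the tree is C E (8); add C.
Step 5: cheapest edge leaving the tree is C I (1); add I.
Step 6: cheapest edge leaving the tree is C H (3); add H.
Step 7: cheapest edge leaving the tree is F G (10); add G.
Step 8: cheapest edge leaving the tree is D G (6); add D.
MST edges: A B, A F, A E, C E, C I, C H, F G, D G; total weight 2+2+7+8+1+3+10+6 = 39.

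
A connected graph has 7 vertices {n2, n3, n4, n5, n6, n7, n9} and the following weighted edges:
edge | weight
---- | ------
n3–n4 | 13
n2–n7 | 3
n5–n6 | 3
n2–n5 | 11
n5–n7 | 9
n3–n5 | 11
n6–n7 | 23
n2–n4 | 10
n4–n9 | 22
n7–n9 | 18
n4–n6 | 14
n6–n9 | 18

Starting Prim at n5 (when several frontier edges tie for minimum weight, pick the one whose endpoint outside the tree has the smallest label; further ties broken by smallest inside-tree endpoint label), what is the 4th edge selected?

Grow the tree from n5 using Prim:
Step 1: frontier [n5–n6 3, n5–n7 9, n2–n5 11, n3–n5 11] → take n5–n6 (3); add n6.
Step 2: frontier [n5–n7 9, n2–n5 11, n3–n5 11, n4–n6 14, n6–n9 18, n6–n7 23] → take n5–n7 (9); add n7.
Step 3: frontier [n2–n5 11, n3–n5 11, n4–n6 14, n6–n9 18, n2–n7 3, n7–n9 18] → take n2–n7 (3); add n2.
Step 4: frontier [n2–n4 10, n3–n5 11, n4–n6 14, n6–n9 18, n7–n9 18] → take n2–n4 (10); add n4.
Step 5: frontier [n3–n4 13, n4–n9 22, n3–n5 11, n6–n9 18, n7–n9 18] → take n3–n5 (11); add n3.
Step 6: frontier [n4–n9 22, n6–n9 18, n7–n9 18] → take n6–n9 (18); add n9.
The 4th edge added is n2–n4.

n2-n4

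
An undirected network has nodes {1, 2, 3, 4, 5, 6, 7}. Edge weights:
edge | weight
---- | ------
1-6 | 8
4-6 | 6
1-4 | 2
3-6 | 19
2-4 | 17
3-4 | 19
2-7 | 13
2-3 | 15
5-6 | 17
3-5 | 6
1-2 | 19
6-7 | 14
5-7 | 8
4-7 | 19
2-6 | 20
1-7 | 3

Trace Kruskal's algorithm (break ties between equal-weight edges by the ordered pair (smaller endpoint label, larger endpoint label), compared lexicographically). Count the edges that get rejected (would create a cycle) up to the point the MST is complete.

Sort edges by weight, then run Kruskal:
1-4 (2): add. Components now {1,4} {2} {3} {5} {6} {7}
1-7 (3): add. Components now {1,4,7} {2} {3} {5} {6}
3-5 (6): add. Components now {1,4,7} {2} {3,5} {6}
4-6 (6): add. Components now {1,4,6,7} {2} {3,5}
1-6 (8): skip — 1 and 6 already connected.
5-7 (8): add. Components now {1,3,4,5,6,7} {2}
2-7 (13): add. Components now {1,2,3,4,5,6,7}
Edges rejected before the tree was complete: 1.

1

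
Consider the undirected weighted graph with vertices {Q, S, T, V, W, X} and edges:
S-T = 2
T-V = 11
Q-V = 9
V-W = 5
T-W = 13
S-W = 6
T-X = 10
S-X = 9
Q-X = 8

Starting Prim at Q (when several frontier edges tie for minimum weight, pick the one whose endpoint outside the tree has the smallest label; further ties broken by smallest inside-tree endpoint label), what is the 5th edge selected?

V-W

Prim's algorithm from Q:
Step 1: cheapest edge leaving the tree is Q-X (8); add X.
Step 2: cheapest edge leaving the tree is S-X (9); add S.
Step 3: cheapest edge leaving the tree is S-T (2); add T.
Step 4: cheapest edge leaving the tree is S-W (6); add W.
Step 5: cheapest edge leaving the tree is V-W (5); add V.
The 5th edge added is V-W.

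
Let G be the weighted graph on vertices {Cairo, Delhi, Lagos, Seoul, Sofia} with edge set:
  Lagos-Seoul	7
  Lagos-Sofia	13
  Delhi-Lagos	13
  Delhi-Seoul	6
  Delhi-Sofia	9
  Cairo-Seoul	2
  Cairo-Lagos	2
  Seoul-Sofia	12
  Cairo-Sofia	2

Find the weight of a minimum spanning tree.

Sort edges by weight, then run Kruskal:
Cairo-Lagos (2): add — endpoints in different components.
Cairo-Seoul (2): add — endpoints in different components.
Cairo-Sofia (2): add — endpoints in different components.
Delhi-Seoul (6): add — endpoints in different components.
MST edges: Cairo-Lagos, Cairo-Seoul, Cairo-Sofia, Delhi-Seoul; total weight 2+2+2+6 = 12.

12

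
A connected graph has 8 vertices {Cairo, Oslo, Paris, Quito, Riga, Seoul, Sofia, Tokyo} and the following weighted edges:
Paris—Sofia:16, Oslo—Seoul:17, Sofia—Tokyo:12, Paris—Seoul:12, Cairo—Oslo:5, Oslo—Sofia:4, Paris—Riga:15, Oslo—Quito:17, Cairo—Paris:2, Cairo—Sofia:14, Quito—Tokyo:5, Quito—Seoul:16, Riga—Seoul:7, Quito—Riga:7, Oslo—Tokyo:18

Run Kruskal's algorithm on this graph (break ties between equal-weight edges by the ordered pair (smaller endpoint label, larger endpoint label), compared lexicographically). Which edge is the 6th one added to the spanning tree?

Sort edges by weight, then run Kruskal:
Cairo—Paris (2): add — endpoints in different components.
Oslo—Sofia (4): add — endpoints in different components.
Cairo—Oslo (5): add — endpoints in different components.
Quito—Tokyo (5): add — endpoints in different components.
Quito—Riga (7): add — endpoints in different components.
Riga—Seoul (7): add — endpoints in different components.
Paris—Seoul (12): add — endpoints in different components.
The 6th edge added is Riga—Seoul.

Riga-Seoul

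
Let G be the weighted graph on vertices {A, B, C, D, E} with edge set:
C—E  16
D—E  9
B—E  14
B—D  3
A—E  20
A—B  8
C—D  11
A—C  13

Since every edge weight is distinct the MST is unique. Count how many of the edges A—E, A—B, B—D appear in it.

Kruskal: consider edges lightest-first.
B—D (3): add — endpoints in different components.
A—B (8): add — endpoints in different components.
D—E (9): add — endpoints in different components.
C—D (11): add — endpoints in different components.
MST edge set: {B—D, A—B, D—E, C—D}.
Of the listed edges, {A—B, B—D} are in the MST → 2.

2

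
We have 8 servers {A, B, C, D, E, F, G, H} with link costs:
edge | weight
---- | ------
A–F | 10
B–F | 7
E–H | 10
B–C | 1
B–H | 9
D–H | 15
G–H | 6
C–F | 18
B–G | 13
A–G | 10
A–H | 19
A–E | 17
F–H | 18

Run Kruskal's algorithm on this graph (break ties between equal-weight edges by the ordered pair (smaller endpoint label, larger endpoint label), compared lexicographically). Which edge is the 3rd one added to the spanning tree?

Kruskal's algorithm — process edges by increasing weight (ties by edge label):
B–C (1): add — endpoints in different components.
G–H (6): add — endpoints in different components.
B–F (7): add — endpoints in different components.
B–H (9): add — endpoints in different components.
A–F (10): add — endpoints in different components.
A–G (10): skip — A and G already connected.
E–H (10): add — endpoints in different components.
B–G (13): skip — B and G already connected.
D–H (15): add — endpoints in different components.
The 3rd edge added is B–F.

B-F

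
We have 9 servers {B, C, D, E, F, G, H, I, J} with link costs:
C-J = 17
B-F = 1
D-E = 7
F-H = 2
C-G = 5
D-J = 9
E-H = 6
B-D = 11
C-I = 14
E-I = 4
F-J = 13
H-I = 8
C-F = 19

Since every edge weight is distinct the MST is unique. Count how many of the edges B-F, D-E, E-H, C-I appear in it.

Kruskal's algorithm — process edges by increasing weight (ties by edge label):
B-F (1): add — endpoints in different components.
F-H (2): add — endpoints in different components.
E-I (4): add — endpoints in different components.
C-G (5): add — endpoints in different components.
E-H (6): add — endpoints in different components.
D-E (7): add — endpoints in different components.
H-I (8): skip — H and I already connected.
D-J (9): add — endpoints in different components.
B-D (11): skip — B and D already connected.
F-J (13): skip — F and J already connected.
C-I (14): add — endpoints in different components.
MST edge set: {B-F, F-H, E-I, C-G, E-H, D-E, D-J, C-I}.
Of the listed edges, {B-F, D-E, E-H, C-I} are in the MST → 4.

4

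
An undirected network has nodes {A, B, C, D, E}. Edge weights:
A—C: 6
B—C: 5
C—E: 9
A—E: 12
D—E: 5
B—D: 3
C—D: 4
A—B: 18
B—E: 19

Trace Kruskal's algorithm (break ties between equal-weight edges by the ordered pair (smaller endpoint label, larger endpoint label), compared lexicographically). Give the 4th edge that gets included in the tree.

Kruskal's algorithm — process edges by increasing weight (ties by edge label):
B—D (3): add. Components now {A} {B,D} {C} {E}
C—D (4): add. Components now {A} {B,C,D} {E}
B—C (5): skip — B and C already connected.
D—E (5): add. Components now {A} {B,C,D,E}
A—C (6): add. Components now {A,B,C,D,E}
The 4th edge added is A—C.

A-C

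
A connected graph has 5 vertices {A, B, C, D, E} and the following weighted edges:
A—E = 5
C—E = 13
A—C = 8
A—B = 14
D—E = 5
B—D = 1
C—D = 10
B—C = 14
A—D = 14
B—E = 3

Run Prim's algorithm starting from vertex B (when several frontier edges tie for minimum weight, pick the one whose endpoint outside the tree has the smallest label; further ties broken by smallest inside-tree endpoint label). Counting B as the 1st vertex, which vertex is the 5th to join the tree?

Grow the tree from B using Prim:
Step 1: frontier [B—D 1, B—E 3, A—B 14, B—C 14] → take B—D (1); add D.
Step 2: frontier [B—E 3, A—B 14, B—C 14, D—E 5, C—D 10, A—D 14] → take B—E (3); add E.
Step 3: frontier [A—B 14, B—C 14, C—D 10, A—D 14, A—E 5, C—E 13] → take A—E (5); add A.
Step 4: frontier [A—C 8, B—C 14, C—D 10, C—E 13] → take A—C (8); add C.
Vertex order: B, D, E, A, C. The 5th vertex is C.

C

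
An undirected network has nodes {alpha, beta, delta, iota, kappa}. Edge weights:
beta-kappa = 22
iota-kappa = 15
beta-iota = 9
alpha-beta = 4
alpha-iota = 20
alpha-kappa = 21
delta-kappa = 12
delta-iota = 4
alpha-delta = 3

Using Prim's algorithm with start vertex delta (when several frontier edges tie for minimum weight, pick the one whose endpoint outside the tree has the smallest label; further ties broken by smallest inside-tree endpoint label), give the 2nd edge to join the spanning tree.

Prim, starting at delta.
Step 1: frontier [alpha-delta 3, delta-iota 4, delta-kappa 12] → take alpha-delta (3); add alpha.
Step 2: frontier [alpha-beta 4, alpha-iota 20, alpha-kappa 21, delta-iota 4, delta-kappa 12] → take alpha-beta (4); add beta.
Step 3: frontier [alpha-iota 20, alpha-kappa 21, beta-iota 9, beta-kappa 22, delta-iota 4, delta-kappa 12] → take delta-iota (4); add iota.
Step 4: frontier [alpha-kappa 21, beta-kappa 22, delta-kappa 12, iota-kappa 15] → take delta-kappa (12); add kappa.
The 2nd edge added is alpha-beta.

alpha-beta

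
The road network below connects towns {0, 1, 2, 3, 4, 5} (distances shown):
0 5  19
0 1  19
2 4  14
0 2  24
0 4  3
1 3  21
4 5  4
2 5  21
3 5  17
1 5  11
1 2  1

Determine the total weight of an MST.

36

Prim's algorithm from 3:
Step 1: frontier [3 5 17, 1 3 21] → take 3 5 (17); add 5.
Step 2: frontier [1 3 21, 4 5 4, 1 5 11, 0 5 19, 2 5 21] → take 4 5 (4); add 4.
Step 3: frontier [1 3 21, 0 4 3, 2 4 14, 1 5 11, 0 5 19, 2 5 21] → take 0 4 (3); add 0.
Step 4: frontier [0 1 19, 0 2 24, 1 3 21, 2 4 14, 1 5 11, 2 5 21] → take 1 5 (11); add 1.
Step 5: frontier [0 2 24, 1 2 1, 2 4 14, 2 5 21] → take 1 2 (1); add 2.
MST edges: 3 5, 4 5, 0 4, 1 5, 1 2; total weight 17+4+3+11+1 = 36.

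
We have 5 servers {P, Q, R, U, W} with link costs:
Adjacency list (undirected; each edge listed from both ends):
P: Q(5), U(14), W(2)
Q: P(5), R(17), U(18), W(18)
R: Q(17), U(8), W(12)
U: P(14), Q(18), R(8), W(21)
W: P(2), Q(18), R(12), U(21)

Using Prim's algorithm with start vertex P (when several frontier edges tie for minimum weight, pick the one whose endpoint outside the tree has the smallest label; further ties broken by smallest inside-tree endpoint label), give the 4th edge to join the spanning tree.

R-U

Grow the tree from P using Prim:
Step 1: frontier [P W 2, P Q 5, P U 14] → take P W (2); add W.
Step 2: frontier [P Q 5, P U 14, R W 12, Q W 18, U W 21] → take P Q (5); add Q.
Step 3: frontier [P U 14, Q R 17, Q U 18, R W 12, U W 21] → take R W (12); add R.
Step 4: frontier [P U 14, Q U 18, R U 8, U W 21] → take R U (8); add U.
The 4th edge added is R U.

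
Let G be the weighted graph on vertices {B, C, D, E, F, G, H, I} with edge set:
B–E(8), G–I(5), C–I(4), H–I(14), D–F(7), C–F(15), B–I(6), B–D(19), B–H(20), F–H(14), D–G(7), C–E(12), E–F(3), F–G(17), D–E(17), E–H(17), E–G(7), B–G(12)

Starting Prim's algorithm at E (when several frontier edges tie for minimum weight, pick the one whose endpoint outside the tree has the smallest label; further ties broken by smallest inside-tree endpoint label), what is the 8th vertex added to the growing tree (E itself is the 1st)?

H

Prim, starting at E.
Step 1: cheapest edge leaving the tree is E–F (3); add F.
Step 2: cheapest edge leaving the tree is D–F (7); add D.
Step 3: cheapest edge leaving the tree is D–G (7); add G.
Step 4: cheapest edge leaving the tree is G–I (5); add I.
Step 5: cheapest edge leaving the tree is C–I (4); add C.
Step 6: cheapest edge leaving the tree is B–I (6); add B.
Step 7: cheapest edge leaving the tree is F–H (14); add H.
Vertex order: E, F, D, G, I, C, B, H. The 8th vertex is H.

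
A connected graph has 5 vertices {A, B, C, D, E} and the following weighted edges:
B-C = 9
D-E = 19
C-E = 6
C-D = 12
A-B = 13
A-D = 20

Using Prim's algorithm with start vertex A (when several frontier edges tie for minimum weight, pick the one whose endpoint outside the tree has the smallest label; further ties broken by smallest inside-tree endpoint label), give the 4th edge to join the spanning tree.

C-D

Prim, starting at A.
Step 1: frontier [A-B 13, A-D 20] → take A-B (13); add B.
Step 2: frontier [A-D 20, B-C 9] → take B-C (9); add C.
Step 3: frontier [A-D 20, C-E 6, C-D 12] → take C-E (6); add E.
Step 4: frontier [A-D 20, C-D 12, D-E 19] → take C-D (12); add D.
The 4th edge added is C-D.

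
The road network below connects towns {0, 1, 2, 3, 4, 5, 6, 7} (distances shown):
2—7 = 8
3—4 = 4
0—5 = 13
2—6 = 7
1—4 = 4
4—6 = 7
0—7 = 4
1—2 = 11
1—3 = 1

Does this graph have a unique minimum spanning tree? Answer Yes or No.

No

Sort edges by weight, then run Kruskal:
1—3 (1): add — endpoints in different components.
0—7 (4): add — endpoints in different components.
1—4 (4): add — endpoints in different components.
3—4 (4): skip — 3 and 4 already connected.
2—6 (7): add — endpoints in different components.
4—6 (7): add — endpoints in different components.
2—7 (8): add — endpoints in different components.
1—2 (11): skip — 1 and 2 already connected.
0—5 (13): add — endpoints in different components.
Non-tree edge 3—4 has weight 4, equal to the heaviest edge on its tree cycle — swapping gives another MST of the same weight. Not unique.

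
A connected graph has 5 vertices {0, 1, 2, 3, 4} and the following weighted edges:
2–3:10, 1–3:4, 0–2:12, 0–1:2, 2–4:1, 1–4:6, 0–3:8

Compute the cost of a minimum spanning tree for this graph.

13

Kruskal's algorithm — process edges by increasing weight (ties by edge label):
2–4 (1): add. Components now {0} {1} {2,4} {3}
0–1 (2): add. Components now {0,1} {2,4} {3}
1–3 (4): add. Components now {0,1,3} {2,4}
1–4 (6): add. Components now {0,1,2,3,4}
MST edges: 2–4, 0–1, 1–3, 1–4; total weight 1+2+4+6 = 13.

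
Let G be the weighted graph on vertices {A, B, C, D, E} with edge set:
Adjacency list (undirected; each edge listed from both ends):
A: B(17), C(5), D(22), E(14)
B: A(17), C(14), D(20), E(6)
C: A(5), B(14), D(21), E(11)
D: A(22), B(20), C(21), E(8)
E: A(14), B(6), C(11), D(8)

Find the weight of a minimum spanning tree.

Kruskal's algorithm — process edges by increasing weight (ties by edge label):
A–C (5): add. Components now {A,C} {B} {D} {E}
B–E (6): add. Components now {A,C} {B,E} {D}
D–E (8): add. Components now {A,C} {B,D,E}
C–E (11): add. Components now {A,B,C,D,E}
MST edges: A–C, B–E, D–E, C–E; total weight 5+6+8+11 = 30.

30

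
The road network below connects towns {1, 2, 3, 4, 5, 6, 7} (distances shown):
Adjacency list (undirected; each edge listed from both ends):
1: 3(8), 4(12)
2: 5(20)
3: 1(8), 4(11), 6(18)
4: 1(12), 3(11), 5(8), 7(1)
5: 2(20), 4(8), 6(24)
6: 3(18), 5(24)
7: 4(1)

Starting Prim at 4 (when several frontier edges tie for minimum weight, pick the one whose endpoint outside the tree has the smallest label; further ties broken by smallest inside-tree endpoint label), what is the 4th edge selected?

1-3

Prim, starting at 4.
Step 1: frontier [4 7 1, 4 5 8, 3 4 11, 1 4 12] → take 4 7 (1); add 7.
Step 2: frontier [4 5 8, 3 4 11, 1 4 12] → take 4 5 (8); add 5.
Step 3: frontier [3 4 11, 1 4 12, 2 5 20, 5 6 24] → take 3 4 (11); add 3.
Step 4: frontier [1 3 8, 3 6 18, 1 4 12, 2 5 20, 5 6 24] → take 1 3 (8); add 1.
Step 5: frontier [3 6 18, 2 5 20, 5 6 24] → take 3 6 (18); add 6.
Step 6: frontier [2 5 20] → take 2 5 (20); add 2.
The 4th edge added is 1 3.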